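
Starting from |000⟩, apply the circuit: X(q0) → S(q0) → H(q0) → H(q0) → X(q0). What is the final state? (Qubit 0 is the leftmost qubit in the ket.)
i|000⟩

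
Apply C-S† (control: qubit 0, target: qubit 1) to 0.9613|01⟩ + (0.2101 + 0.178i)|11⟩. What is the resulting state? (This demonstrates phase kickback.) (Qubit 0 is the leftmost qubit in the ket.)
0.9613|01⟩ + (0.178 - 0.2101i)|11⟩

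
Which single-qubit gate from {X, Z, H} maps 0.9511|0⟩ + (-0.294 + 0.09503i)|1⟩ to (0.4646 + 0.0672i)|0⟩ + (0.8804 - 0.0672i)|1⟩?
H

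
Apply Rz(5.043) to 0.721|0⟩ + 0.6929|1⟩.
(-0.5868 - 0.419i)|0⟩ + (-0.5639 + 0.4027i)|1⟩

Rz(5.043) = [[e^(−iθ/2), 0], [0, e^(iθ/2)]] with e^(±iθ/2) = cos(θ/2) ± i·sin(θ/2); θ = 5.043, cos(θ/2) ≈ -0.813825, sin(θ/2) ≈ 0.581111.
With a = amp(|0⟩) = 0.721 and b = amp(|1⟩) = 0.6929:
new amp(|0⟩) = (-0.813825 - 0.581111i)·a = (-0.5868 - 0.419i)
new amp(|1⟩) = (-0.813825 + 0.581111i)·b = (-0.5639 + 0.4027i)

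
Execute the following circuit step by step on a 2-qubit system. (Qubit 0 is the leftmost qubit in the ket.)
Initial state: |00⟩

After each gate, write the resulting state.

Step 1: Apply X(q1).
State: |01⟩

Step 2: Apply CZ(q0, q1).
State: |01⟩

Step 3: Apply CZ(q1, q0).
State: |01⟩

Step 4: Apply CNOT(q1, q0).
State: |11⟩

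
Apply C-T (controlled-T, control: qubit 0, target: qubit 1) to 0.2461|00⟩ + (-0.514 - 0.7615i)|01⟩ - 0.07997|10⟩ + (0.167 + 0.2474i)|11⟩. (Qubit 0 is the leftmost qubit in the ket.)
0.2461|00⟩ + (-0.514 - 0.7615i)|01⟩ - 0.07997|10⟩ + (-0.05685 + 0.293i)|11⟩

C-T leaves the control-|0⟩ kets |00⟩, |01⟩ unchanged and applies T to qubit 1 on the control-|1⟩ pair (|10⟩, |11⟩).
T = [[1, 0], [0, (1/√2 + (1/√2)i)]].
With a = amp(|10⟩) = -0.07997 and b = amp(|11⟩) = (0.167 + 0.2474i):
new amp(|10⟩) = (1)·a = -0.07997
new amp(|11⟩) = (1/√2 + (1/√2)i)·b = (-0.05685 + 0.293i)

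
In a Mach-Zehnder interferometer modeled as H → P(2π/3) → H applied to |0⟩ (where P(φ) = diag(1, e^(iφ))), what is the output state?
(0.25 + 0.433i)|0⟩ + (0.75 - 0.433i)|1⟩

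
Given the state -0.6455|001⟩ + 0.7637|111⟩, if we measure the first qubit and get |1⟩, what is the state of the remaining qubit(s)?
|11⟩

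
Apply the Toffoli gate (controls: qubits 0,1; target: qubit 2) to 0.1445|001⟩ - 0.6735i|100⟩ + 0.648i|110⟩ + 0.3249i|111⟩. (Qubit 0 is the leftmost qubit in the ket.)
0.1445|001⟩ - 0.6735i|100⟩ + 0.3249i|110⟩ + 0.648i|111⟩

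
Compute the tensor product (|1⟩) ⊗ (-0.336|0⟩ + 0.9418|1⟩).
-0.336|10⟩ + 0.9418|11⟩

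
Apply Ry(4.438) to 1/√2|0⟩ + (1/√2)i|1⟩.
(-0.4269 - 0.5637i)|0⟩ + (0.5637 - 0.4269i)|1⟩

Ry(4.438) = [[cos(θ/2), −sin(θ/2)], [sin(θ/2), cos(θ/2)]]; θ = 4.438, cos(θ/2) ≈ -0.603755, sin(θ/2) ≈ 0.79717.
With a = amp(|0⟩) = 1/√2 and b = amp(|1⟩) = (1/√2)i:
new amp(|0⟩) = (-0.603755)·a + (-0.79717)·b = (-0.4269 - 0.5637i)
new amp(|1⟩) = (0.79717)·a + (-0.603755)·b = (0.5637 - 0.4269i)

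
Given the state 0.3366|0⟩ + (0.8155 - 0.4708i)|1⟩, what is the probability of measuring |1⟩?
0.8867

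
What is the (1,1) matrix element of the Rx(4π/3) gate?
-1/2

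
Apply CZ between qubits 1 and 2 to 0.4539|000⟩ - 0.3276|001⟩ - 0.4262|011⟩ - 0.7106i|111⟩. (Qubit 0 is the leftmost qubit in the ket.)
0.4539|000⟩ - 0.3276|001⟩ + 0.4262|011⟩ + 0.7106i|111⟩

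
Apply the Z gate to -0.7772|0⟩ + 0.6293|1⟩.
-0.7772|0⟩ - 0.6293|1⟩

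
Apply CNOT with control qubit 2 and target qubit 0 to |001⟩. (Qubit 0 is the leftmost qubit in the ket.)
|101⟩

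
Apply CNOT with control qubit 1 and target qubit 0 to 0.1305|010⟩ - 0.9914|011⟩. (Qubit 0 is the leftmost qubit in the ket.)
0.1305|110⟩ - 0.9914|111⟩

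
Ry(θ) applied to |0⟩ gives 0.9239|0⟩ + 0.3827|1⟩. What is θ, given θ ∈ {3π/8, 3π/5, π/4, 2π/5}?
π/4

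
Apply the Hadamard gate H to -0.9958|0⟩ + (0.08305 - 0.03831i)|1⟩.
(-0.6454 - 0.02709i)|0⟩ + (-0.7629 + 0.02709i)|1⟩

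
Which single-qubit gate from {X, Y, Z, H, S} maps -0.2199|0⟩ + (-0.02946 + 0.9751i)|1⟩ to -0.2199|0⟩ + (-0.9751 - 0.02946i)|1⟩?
S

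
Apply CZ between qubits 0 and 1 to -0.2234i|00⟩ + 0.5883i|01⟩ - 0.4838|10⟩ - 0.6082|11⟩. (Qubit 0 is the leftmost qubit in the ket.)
-0.2234i|00⟩ + 0.5883i|01⟩ - 0.4838|10⟩ + 0.6082|11⟩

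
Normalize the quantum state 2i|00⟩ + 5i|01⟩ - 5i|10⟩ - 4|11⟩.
0.239i|00⟩ + 0.5976i|01⟩ - 0.5976i|10⟩ - 0.4781|11⟩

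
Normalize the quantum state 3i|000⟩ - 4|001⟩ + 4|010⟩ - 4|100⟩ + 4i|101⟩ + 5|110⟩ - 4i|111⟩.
0.281i|000⟩ - 0.3746|001⟩ + 0.3746|010⟩ - 0.3746|100⟩ + 0.3746i|101⟩ + 0.4683|110⟩ - 0.3746i|111⟩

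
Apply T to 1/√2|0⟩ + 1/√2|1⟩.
1/√2|0⟩ + (1/2 + (1/2)i)|1⟩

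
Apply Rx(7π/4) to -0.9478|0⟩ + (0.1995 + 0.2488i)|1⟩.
(0.9709 - 0.07635i)|0⟩ + (-0.1843 + 0.1328i)|1⟩

Rx(7π/4) = [[cos(θ/2), −i·sin(θ/2)], [−i·sin(θ/2), cos(θ/2)]]; θ = 7π/4, cos(θ/2) ≈ -0.92388, sin(θ/2) ≈ 0.382683.
With a = amp(|0⟩) = -0.9478 and b = amp(|1⟩) = (0.1995 + 0.2488i):
new amp(|0⟩) = (-0.92388)·a + (-0.382683i)·b = (0.9709 - 0.07635i)
new amp(|1⟩) = (-0.382683i)·a + (-0.92388)·b = (-0.1843 + 0.1328i)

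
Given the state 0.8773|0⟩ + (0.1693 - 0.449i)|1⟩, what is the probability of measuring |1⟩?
0.2303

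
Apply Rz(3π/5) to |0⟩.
(0.5878 - 0.809i)|0⟩

Rz(3π/5) = [[e^(−iθ/2), 0], [0, e^(iθ/2)]] with e^(±iθ/2) = cos(θ/2) ± i·sin(θ/2); θ = 3π/5, cos(θ/2) ≈ 0.587785, sin(θ/2) ≈ 0.809017.
With a = amp(|0⟩) = 1 and b = amp(|1⟩) = 0:
new amp(|0⟩) = (0.587785 - 0.809017i)·a = (0.5878 - 0.809i)
new amp(|1⟩) = (0.587785 + 0.809017i)·b = 0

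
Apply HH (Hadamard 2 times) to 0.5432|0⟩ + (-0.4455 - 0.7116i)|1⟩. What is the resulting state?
0.5432|0⟩ + (-0.4455 - 0.7116i)|1⟩

H² = I, so an even number of Hadamards cancels: H^2 = I and the state is unchanged.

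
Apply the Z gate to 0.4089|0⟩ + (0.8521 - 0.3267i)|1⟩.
0.4089|0⟩ + (-0.8521 + 0.3267i)|1⟩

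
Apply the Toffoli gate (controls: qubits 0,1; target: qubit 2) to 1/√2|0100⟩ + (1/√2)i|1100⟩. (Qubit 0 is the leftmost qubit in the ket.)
1/√2|0100⟩ + (1/√2)i|1110⟩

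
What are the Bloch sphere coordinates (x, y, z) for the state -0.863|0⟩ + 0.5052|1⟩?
(-0.872, 0, 0.4895)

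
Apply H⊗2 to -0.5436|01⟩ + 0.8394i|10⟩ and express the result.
(-0.2718 + 0.4197i)|00⟩ + (0.2718 + 0.4197i)|01⟩ + (-0.2718 - 0.4197i)|10⟩ + (0.2718 - 0.4197i)|11⟩

H⊗2 gives amp(|y⟩) = (1/2) Σ_x (−1)^(x·y) amp(|x⟩), where x·y is the number of positions in which both x and y have a 1.
|00⟩: (-0.5436 + 0.8394i)/2 = (-0.2718 + 0.4197i)
|01⟩: (0.5436 + 0.8394i)/2 = (0.2718 + 0.4197i)
|10⟩: (-0.5436 - 0.8394i)/2 = (-0.2718 - 0.4197i)
|11⟩: (0.5436 - 0.8394i)/2 = (0.2718 - 0.4197i)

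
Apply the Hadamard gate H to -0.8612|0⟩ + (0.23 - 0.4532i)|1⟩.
(-0.4463 - 0.3205i)|0⟩ + (-0.7716 + 0.3205i)|1⟩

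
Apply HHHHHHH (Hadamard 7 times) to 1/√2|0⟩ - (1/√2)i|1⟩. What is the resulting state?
(1/2 - (1/2)i)|0⟩ + (1/2 + (1/2)i)|1⟩

H² = I, so H^7 = H: a single Hadamard. With (a, b) = (1/√2, -(1/√2)i), H gives ((a + b)/√2, (a − b)/√2) = ((1/2 - (1/2)i), (1/2 + (1/2)i)).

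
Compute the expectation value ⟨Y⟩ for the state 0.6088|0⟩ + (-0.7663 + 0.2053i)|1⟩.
0.25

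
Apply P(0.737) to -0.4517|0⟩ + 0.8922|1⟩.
-0.4517|0⟩ + (0.6607 + 0.5996i)|1⟩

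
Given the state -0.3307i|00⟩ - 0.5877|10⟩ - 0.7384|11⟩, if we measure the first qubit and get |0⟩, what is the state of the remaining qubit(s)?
-i|0⟩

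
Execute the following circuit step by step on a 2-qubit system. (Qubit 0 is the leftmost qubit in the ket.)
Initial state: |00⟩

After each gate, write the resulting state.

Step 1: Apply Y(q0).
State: i|10⟩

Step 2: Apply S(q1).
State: i|10⟩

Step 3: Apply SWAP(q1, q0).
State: i|01⟩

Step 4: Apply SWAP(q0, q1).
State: i|10⟩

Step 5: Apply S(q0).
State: -|10⟩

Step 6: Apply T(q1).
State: -|10⟩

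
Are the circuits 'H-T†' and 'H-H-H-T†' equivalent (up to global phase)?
Yes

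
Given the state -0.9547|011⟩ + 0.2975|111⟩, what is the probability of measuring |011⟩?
0.9115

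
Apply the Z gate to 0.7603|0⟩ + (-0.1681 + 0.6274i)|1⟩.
0.7603|0⟩ + (0.1681 - 0.6274i)|1⟩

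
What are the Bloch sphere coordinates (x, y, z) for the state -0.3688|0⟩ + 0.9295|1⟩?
(-0.6856, 0, -0.728)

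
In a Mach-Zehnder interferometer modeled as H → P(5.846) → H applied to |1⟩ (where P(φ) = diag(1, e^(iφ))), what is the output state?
(0.04703 + 0.2117i)|0⟩ + (0.953 - 0.2117i)|1⟩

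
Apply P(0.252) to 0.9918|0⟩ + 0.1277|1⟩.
0.9918|0⟩ + (0.1237 + 0.03184i)|1⟩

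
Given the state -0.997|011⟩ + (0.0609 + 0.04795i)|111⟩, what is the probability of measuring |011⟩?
0.994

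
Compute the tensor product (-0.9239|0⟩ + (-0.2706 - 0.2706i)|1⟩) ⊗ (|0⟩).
-0.9239|00⟩ + (-0.2706 - 0.2706i)|10⟩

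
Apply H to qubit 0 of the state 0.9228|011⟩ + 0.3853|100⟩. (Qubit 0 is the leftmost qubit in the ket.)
0.2724|000⟩ + 0.6525|011⟩ - 0.2724|100⟩ + 0.6525|111⟩

H on qubit 0 mixes each pair of kets that differ only in qubit 0: amplitudes (a, b) of (|…0…⟩, |…1…⟩) become ((a + b)/√2, (a − b)/√2). Kets absent from the input have amplitude 0.
(|000⟩, |100⟩): (a, b) = (0, 0.3853) → (0.2724, -0.2724)
(|011⟩, |111⟩): (a, b) = (0.9228, 0) → (0.6525, 0.6525)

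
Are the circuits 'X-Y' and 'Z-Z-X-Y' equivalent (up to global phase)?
Yes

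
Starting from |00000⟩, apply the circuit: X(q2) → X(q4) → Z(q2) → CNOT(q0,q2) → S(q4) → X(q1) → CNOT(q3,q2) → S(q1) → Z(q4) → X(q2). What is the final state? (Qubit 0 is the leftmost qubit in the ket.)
-|01001⟩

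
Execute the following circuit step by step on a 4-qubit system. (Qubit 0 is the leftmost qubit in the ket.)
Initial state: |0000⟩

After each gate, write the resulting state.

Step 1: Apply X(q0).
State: |1000⟩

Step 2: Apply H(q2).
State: 1/√2|1000⟩ + 1/√2|1010⟩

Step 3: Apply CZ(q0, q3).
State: 1/√2|1000⟩ + 1/√2|1010⟩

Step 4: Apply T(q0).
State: (1/2 + (1/2)i)|1000⟩ + (1/2 + (1/2)i)|1010⟩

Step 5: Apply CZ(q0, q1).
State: (1/2 + (1/2)i)|1000⟩ + (1/2 + (1/2)i)|1010⟩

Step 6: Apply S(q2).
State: (1/2 + (1/2)i)|1000⟩ + (-1/2 + (1/2)i)|1010⟩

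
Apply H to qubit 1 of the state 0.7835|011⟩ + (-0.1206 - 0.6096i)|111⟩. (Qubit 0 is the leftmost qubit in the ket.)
0.554|001⟩ - 0.554|011⟩ + (-0.08528 - 0.4311i)|101⟩ + (0.08528 + 0.4311i)|111⟩

H on qubit 1 mixes each pair of kets that differ only in qubit 1: amplitudes (a, b) of (|…0…⟩, |…1…⟩) become ((a + b)/√2, (a − b)/√2). Kets absent from the input have amplitude 0.
(|001⟩, |011⟩): (a, b) = (0, 0.7835) → (0.554, -0.554)
(|101⟩, |111⟩): (a, b) = (0, (-0.1206 - 0.6096i)) → ((-0.08528 - 0.4311i), (0.08528 + 0.4311i))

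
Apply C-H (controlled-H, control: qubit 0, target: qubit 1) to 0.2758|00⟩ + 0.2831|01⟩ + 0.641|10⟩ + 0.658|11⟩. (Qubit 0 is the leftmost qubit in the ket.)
0.2758|00⟩ + 0.2831|01⟩ + 0.9185|10⟩ - 0.01202|11⟩

C-H leaves the control-|0⟩ kets |00⟩, |01⟩ unchanged and applies H to qubit 1 on the control-|1⟩ pair (|10⟩, |11⟩).
H = [[1/√2, 1/√2], [1/√2, -1/√2]].
With a = amp(|10⟩) = 0.641 and b = amp(|11⟩) = 0.658:
new amp(|10⟩) = (1/√2)·a + (1/√2)·b = 0.9185
new amp(|11⟩) = (1/√2)·a + (-1/√2)·b = -0.01202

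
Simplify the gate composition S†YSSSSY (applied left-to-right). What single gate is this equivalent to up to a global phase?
S†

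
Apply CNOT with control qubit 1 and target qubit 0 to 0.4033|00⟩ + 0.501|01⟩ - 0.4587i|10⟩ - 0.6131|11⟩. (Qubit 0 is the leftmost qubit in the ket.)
0.4033|00⟩ - 0.6131|01⟩ - 0.4587i|10⟩ + 0.501|11⟩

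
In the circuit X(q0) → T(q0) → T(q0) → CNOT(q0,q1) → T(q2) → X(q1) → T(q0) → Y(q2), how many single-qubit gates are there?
7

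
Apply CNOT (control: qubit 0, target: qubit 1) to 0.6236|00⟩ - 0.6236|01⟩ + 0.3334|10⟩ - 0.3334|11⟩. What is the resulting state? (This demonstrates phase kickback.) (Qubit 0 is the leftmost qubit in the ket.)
0.6236|00⟩ - 0.6236|01⟩ - 0.3334|10⟩ + 0.3334|11⟩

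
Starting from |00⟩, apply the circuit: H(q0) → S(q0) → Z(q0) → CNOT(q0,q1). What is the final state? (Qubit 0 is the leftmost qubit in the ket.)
1/√2|00⟩ - (1/√2)i|11⟩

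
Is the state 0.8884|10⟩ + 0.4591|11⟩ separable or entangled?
Separable

Writing the state as a|00⟩ + b|01⟩ + c|10⟩ + d|11⟩, it is a product state iff ad − bc = 0.
Here (a, b, c, d) = (0, 0, 0.8884, 0.4591): ad − bc = (0)(0.4591) − (0)(0.8884) = 0, so the state is separable.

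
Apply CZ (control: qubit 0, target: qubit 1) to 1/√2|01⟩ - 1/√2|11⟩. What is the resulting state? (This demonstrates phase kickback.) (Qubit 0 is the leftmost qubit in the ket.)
1/√2|01⟩ + 1/√2|11⟩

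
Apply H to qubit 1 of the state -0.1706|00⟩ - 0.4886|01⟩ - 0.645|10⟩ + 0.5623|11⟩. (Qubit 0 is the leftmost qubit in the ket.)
-0.4661|00⟩ + 0.2249|01⟩ - 0.05848|10⟩ - 0.8537|11⟩

H on qubit 1 mixes each pair of kets that differ only in qubit 1: amplitudes (a, b) of (|…0…⟩, |…1…⟩) become ((a + b)/√2, (a − b)/√2). Kets absent from the input have amplitude 0.
(|00⟩, |01⟩): (a, b) = (-0.1706, -0.4886) → (-0.4661, 0.2249)
(|10⟩, |11⟩): (a, b) = (-0.645, 0.5623) → (-0.05848, -0.8537)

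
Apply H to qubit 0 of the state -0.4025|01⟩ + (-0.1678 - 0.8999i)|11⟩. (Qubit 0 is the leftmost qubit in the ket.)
(-0.4033 - 0.6363i)|01⟩ + (-0.166 + 0.6363i)|11⟩

H on qubit 0 mixes each pair of kets that differ only in qubit 0: amplitudes (a, b) of (|…0…⟩, |…1…⟩) become ((a + b)/√2, (a − b)/√2). Kets absent from the input have amplitude 0.
(|01⟩, |11⟩): (a, b) = (-0.4025, (-0.1678 - 0.8999i)) → ((-0.4033 - 0.6363i), (-0.166 + 0.6363i))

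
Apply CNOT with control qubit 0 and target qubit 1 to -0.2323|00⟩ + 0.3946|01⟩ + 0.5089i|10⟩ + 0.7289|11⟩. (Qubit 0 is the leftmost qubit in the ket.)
-0.2323|00⟩ + 0.3946|01⟩ + 0.7289|10⟩ + 0.5089i|11⟩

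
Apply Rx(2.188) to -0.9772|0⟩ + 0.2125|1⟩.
(-0.4485 - 0.1888i)|0⟩ + (0.09752 + 0.8682i)|1⟩

Rx(2.188) = [[cos(θ/2), −i·sin(θ/2)], [−i·sin(θ/2), cos(θ/2)]]; θ = 2.188, cos(θ/2) ≈ 0.458935, sin(θ/2) ≈ 0.88847.
With a = amp(|0⟩) = -0.9772 and b = amp(|1⟩) = 0.2125:
new amp(|0⟩) = (0.458935)·a + (-0.88847i)·b = (-0.4485 - 0.1888i)
new amp(|1⟩) = (-0.88847i)·a + (0.458935)·b = (0.09752 + 0.8682i)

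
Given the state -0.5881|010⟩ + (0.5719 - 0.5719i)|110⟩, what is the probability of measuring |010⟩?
0.3459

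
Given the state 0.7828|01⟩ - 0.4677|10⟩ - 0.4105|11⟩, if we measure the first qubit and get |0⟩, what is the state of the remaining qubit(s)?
|1⟩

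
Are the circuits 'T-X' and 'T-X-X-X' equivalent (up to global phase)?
Yes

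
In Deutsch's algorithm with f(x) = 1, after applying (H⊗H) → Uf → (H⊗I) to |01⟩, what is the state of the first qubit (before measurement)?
|0⟩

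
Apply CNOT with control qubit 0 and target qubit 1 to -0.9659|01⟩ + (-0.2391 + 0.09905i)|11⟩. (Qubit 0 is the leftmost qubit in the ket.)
-0.9659|01⟩ + (-0.2391 + 0.09905i)|10⟩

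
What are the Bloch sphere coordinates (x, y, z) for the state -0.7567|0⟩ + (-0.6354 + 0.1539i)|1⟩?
(0.9616, -0.2329, 0.1452)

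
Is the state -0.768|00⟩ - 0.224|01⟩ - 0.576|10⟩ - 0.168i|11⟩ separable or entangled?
Entangled

Writing the state as a|00⟩ + b|01⟩ + c|10⟩ + d|11⟩, it is a product state iff ad − bc = 0.
Here (a, b, c, d) = (-0.768, -0.224, -0.576, -0.168i): ad − bc = (-0.768)(-0.168i) − (-0.224)(-0.576) = (-0.129 + 0.129i) ≠ 0, so the state is entangled.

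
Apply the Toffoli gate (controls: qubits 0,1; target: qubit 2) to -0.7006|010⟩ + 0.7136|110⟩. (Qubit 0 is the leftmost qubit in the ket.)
-0.7006|010⟩ + 0.7136|111⟩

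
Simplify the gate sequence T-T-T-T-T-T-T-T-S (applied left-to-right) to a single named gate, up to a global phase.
S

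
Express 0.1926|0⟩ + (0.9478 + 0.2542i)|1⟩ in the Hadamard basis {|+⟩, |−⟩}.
(0.8064 + 0.1797i)|+⟩ + (-0.534 - 0.1797i)|−⟩

With |ψ⟩ = α|0⟩ + β|1⟩, the Hadamard-basis coefficients are ⟨+|ψ⟩ = (α + β)/√2 and ⟨−|ψ⟩ = (α − β)/√2.
Here α = 0.1926, β = (0.9478 + 0.2542i): (α + β)/√2 = (0.8064 + 0.1797i), (α − β)/√2 = (-0.534 - 0.1797i).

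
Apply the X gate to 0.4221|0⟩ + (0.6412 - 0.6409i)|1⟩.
(0.6412 - 0.6409i)|0⟩ + 0.4221|1⟩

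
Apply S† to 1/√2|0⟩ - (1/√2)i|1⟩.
1/√2|0⟩ - 1/√2|1⟩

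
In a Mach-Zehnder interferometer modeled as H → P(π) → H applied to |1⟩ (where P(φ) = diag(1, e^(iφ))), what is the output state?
|0⟩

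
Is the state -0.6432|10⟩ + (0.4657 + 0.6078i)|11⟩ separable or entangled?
Separable

Writing the state as a|00⟩ + b|01⟩ + c|10⟩ + d|11⟩, it is a product state iff ad − bc = 0.
Here (a, b, c, d) = (0, 0, -0.6432, (0.4657 + 0.6078i)): ad − bc = (0)(0.4657 + 0.6078i) − (0)(-0.6432) = 0, so the state is separable.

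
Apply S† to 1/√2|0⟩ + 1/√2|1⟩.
1/√2|0⟩ - (1/√2)i|1⟩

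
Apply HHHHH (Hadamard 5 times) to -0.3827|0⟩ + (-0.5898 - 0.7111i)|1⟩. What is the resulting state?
(-0.6877 - 0.5028i)|0⟩ + (0.1464 + 0.5028i)|1⟩

H² = I, so H^5 = H: a single Hadamard. With (a, b) = (-0.3827, (-0.5898 - 0.7111i)), H gives ((a + b)/√2, (a − b)/√2) = ((-0.6877 - 0.5028i), (0.1464 + 0.5028i)).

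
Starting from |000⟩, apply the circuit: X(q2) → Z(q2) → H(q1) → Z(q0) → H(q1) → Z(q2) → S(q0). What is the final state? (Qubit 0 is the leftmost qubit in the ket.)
|001⟩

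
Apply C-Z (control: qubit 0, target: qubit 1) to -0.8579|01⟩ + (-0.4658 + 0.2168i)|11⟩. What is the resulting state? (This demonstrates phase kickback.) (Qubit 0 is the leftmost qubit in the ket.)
-0.8579|01⟩ + (0.4658 - 0.2168i)|11⟩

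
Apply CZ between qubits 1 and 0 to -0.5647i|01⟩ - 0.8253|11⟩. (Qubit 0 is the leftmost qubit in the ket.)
-0.5647i|01⟩ + 0.8253|11⟩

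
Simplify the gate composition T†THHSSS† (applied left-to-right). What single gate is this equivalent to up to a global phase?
S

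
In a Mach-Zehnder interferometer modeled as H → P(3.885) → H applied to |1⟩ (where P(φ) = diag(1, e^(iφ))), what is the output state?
(0.8681 + 0.3384i)|0⟩ + (0.1319 - 0.3384i)|1⟩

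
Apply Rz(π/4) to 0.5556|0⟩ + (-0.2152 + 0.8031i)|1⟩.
(0.5133 - 0.2126i)|0⟩ + (-0.5062 + 0.6596i)|1⟩

Rz(π/4) = [[e^(−iθ/2), 0], [0, e^(iθ/2)]] with e^(±iθ/2) = cos(θ/2) ± i·sin(θ/2); θ = π/4, cos(θ/2) ≈ 0.92388, sin(θ/2) ≈ 0.382683.
With a = amp(|0⟩) = 0.5556 and b = amp(|1⟩) = (-0.2152 + 0.8031i):
new amp(|0⟩) = (0.92388 - 0.382683i)·a = (0.5133 - 0.2126i)
new amp(|1⟩) = (0.92388 + 0.382683i)·b = (-0.5062 + 0.6596i)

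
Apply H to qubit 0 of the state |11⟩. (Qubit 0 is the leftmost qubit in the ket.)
1/√2|01⟩ - 1/√2|11⟩

H on qubit 0 mixes each pair of kets that differ only in qubit 0: amplitudes (a, b) of (|…0…⟩, |…1…⟩) become ((a + b)/√2, (a − b)/√2). Kets absent from the input have amplitude 0.
(|01⟩, |11⟩): (a, b) = (0, 1) → (1/√2, -1/√2)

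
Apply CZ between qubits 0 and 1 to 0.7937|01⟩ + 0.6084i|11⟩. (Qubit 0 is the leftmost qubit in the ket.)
0.7937|01⟩ - 0.6084i|11⟩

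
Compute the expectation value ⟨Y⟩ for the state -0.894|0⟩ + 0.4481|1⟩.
0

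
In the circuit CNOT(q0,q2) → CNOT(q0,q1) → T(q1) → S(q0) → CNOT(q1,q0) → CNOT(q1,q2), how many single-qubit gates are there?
2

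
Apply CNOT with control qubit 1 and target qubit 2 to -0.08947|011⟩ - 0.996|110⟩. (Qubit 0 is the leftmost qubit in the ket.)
-0.08947|010⟩ - 0.996|111⟩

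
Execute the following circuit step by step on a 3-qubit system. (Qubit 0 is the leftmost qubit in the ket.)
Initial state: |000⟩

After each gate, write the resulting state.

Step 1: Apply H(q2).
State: 1/√2|000⟩ + 1/√2|001⟩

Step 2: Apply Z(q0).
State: 1/√2|000⟩ + 1/√2|001⟩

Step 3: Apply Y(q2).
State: -(1/√2)i|000⟩ + (1/√2)i|001⟩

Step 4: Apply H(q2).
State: -i|001⟩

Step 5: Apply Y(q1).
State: |011⟩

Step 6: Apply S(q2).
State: i|011⟩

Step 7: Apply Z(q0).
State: i|011⟩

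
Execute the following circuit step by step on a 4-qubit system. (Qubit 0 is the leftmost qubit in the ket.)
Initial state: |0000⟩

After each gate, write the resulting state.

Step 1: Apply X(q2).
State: |0010⟩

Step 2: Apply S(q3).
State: |0010⟩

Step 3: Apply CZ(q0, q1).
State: |0010⟩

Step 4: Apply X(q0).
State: |1010⟩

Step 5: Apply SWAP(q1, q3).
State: |1010⟩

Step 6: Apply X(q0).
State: |0010⟩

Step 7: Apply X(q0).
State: |1010⟩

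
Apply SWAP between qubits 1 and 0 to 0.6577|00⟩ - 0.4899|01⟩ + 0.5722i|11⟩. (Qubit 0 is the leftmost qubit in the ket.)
0.6577|00⟩ - 0.4899|10⟩ + 0.5722i|11⟩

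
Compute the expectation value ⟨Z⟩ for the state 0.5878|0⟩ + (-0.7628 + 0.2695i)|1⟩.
-0.309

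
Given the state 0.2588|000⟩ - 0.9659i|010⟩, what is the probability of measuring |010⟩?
0.933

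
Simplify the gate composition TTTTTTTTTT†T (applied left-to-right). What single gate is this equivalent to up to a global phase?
T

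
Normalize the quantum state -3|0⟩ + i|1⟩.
-0.9487|0⟩ + 0.3162i|1⟩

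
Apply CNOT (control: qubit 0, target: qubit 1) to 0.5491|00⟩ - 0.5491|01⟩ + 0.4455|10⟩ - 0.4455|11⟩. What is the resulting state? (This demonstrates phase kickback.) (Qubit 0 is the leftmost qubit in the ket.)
0.5491|00⟩ - 0.5491|01⟩ - 0.4455|10⟩ + 0.4455|11⟩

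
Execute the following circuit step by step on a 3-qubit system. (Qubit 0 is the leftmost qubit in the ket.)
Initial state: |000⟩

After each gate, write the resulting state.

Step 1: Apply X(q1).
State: |010⟩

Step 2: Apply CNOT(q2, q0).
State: |010⟩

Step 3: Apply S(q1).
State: i|010⟩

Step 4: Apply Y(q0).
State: -|110⟩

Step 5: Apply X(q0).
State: -|010⟩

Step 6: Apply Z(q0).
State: -|010⟩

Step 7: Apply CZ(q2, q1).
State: -|010⟩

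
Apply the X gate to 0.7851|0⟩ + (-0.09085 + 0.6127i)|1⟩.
(-0.09085 + 0.6127i)|0⟩ + 0.7851|1⟩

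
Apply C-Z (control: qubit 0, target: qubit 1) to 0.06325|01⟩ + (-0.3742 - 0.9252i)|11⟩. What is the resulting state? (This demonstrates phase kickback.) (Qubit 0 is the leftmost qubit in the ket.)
0.06325|01⟩ + (0.3742 + 0.9252i)|11⟩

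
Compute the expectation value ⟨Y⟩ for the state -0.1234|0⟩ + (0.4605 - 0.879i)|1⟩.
0.2169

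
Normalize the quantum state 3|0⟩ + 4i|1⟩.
0.6|0⟩ + 0.8i|1⟩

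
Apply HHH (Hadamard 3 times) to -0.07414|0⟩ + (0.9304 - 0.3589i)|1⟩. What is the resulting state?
(0.6055 - 0.2538i)|0⟩ + (-0.7103 + 0.2538i)|1⟩

H² = I, so H^3 = H: a single Hadamard. With (a, b) = (-0.07414, (0.9304 - 0.3589i)), H gives ((a + b)/√2, (a − b)/√2) = ((0.6055 - 0.2538i), (-0.7103 + 0.2538i)).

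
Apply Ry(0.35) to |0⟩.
0.9847|0⟩ + 0.1741|1⟩

Ry(0.35) = [[cos(θ/2), −sin(θ/2)], [sin(θ/2), cos(θ/2)]]; θ = 0.35, cos(θ/2) ≈ 0.984727, sin(θ/2) ≈ 0.174108.
With a = amp(|0⟩) = 1 and b = amp(|1⟩) = 0:
new amp(|0⟩) = (0.984727)·a + (-0.174108)·b = 0.9847
new amp(|1⟩) = (0.174108)·a + (0.984727)·b = 0.1741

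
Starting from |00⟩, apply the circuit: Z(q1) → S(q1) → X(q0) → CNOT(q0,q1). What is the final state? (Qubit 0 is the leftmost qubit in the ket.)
|11⟩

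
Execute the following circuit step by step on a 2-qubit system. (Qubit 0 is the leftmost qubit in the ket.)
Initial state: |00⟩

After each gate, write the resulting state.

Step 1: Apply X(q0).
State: |10⟩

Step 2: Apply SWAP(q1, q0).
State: |01⟩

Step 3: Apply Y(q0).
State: i|11⟩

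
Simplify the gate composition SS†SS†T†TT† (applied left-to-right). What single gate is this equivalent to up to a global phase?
T†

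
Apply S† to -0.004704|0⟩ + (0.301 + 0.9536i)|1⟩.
-0.004704|0⟩ + (0.9536 - 0.301i)|1⟩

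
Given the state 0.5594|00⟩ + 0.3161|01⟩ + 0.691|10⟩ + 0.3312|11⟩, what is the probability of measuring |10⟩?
0.4775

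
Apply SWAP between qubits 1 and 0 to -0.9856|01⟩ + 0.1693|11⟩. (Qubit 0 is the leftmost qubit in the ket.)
-0.9856|10⟩ + 0.1693|11⟩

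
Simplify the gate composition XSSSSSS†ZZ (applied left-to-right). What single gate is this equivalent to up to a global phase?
X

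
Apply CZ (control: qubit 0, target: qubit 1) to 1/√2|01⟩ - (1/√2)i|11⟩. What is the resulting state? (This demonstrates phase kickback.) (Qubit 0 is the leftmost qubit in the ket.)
1/√2|01⟩ + (1/√2)i|11⟩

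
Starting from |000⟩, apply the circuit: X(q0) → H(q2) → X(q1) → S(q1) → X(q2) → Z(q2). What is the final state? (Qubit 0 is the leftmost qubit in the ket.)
(1/√2)i|110⟩ - (1/√2)i|111⟩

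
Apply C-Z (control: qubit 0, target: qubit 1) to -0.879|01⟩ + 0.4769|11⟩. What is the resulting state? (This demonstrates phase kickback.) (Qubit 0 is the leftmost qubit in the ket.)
-0.879|01⟩ - 0.4769|11⟩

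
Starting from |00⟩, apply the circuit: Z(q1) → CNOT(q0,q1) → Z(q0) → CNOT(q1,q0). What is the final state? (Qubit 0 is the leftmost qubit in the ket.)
|00⟩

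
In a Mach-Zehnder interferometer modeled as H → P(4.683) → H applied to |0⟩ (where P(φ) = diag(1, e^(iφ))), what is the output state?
(0.4853 - 0.4998i)|0⟩ + (0.5147 + 0.4998i)|1⟩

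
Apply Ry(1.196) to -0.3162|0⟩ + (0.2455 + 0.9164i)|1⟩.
(-0.3995 - 0.5159i)|0⟩ + (0.02488 + 0.7574i)|1⟩

Ry(1.196) = [[cos(θ/2), −sin(θ/2)], [sin(θ/2), cos(θ/2)]]; θ = 1.196, cos(θ/2) ≈ 0.826463, sin(θ/2) ≈ 0.562991.
With a = amp(|0⟩) = -0.3162 and b = amp(|1⟩) = (0.2455 + 0.9164i):
new amp(|0⟩) = (0.826463)·a + (-0.562991)·b = (-0.3995 - 0.5159i)
new amp(|1⟩) = (0.562991)·a + (0.826463)·b = (0.02488 + 0.7574i)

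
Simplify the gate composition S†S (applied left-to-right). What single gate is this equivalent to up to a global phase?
I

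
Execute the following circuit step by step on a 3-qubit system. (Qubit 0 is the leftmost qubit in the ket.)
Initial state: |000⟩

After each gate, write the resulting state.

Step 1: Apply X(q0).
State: |100⟩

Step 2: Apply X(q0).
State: |000⟩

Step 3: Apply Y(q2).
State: i|001⟩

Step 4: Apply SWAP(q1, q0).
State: i|001⟩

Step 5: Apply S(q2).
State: -|001⟩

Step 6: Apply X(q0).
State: -|101⟩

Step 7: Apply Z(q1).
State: -|101⟩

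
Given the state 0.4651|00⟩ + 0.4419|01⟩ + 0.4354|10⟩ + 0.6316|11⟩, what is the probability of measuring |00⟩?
0.2163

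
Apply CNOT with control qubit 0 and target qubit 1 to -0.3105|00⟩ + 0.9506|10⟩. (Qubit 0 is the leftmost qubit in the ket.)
-0.3105|00⟩ + 0.9506|11⟩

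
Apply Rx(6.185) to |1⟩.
-0.04907i|0⟩ - 0.9988|1⟩

Rx(6.185) = [[cos(θ/2), −i·sin(θ/2)], [−i·sin(θ/2), cos(θ/2)]]; θ = 6.185, cos(θ/2) ≈ -0.998795, sin(θ/2) ≈ 0.0490729.
With a = amp(|0⟩) = 0 and b = amp(|1⟩) = 1:
new amp(|0⟩) = (-0.998795)·a + (-0.0490729i)·b = -0.04907i
new amp(|1⟩) = (-0.0490729i)·a + (-0.998795)·b = -0.9988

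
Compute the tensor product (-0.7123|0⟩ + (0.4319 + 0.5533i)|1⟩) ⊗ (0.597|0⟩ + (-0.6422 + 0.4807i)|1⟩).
-0.4252|00⟩ + (0.4574 - 0.3424i)|01⟩ + (0.2578 + 0.3303i)|10⟩ + (-0.5433 - 0.1477i)|11⟩

amp(|b₁b₂…⟩) = product of the factor amplitudes for bits b₁, b₂, …; only kets whose every factor amplitude is nonzero survive.
|00⟩: (-0.7123)(0.597) = -0.4252
|01⟩: (-0.7123)(-0.6422 + 0.4807i) = (0.4574 - 0.3424i)
|10⟩: (0.4319 + 0.5533i)(0.597) = (0.2578 + 0.3303i)
|11⟩: (0.4319 + 0.5533i)(-0.6422 + 0.4807i) = (-0.5433 - 0.1477i)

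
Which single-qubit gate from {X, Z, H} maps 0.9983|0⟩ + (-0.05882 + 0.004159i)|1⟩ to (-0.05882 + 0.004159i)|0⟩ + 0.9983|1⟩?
X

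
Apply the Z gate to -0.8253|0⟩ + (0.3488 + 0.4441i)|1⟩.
-0.8253|0⟩ + (-0.3488 - 0.4441i)|1⟩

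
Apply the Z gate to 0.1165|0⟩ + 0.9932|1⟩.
0.1165|0⟩ - 0.9932|1⟩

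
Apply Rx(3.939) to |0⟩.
-0.3882|0⟩ - 0.9216i|1⟩

Rx(3.939) = [[cos(θ/2), −i·sin(θ/2)], [−i·sin(θ/2), cos(θ/2)]]; θ = 3.939, cos(θ/2) ≈ -0.388224, sin(θ/2) ≈ 0.921565.
With a = amp(|0⟩) = 1 and b = amp(|1⟩) = 0:
new amp(|0⟩) = (-0.388224)·a + (-0.921565i)·b = -0.3882
new amp(|1⟩) = (-0.921565i)·a + (-0.388224)·b = -0.9216i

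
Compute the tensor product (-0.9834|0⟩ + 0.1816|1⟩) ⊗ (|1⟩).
-0.9834|01⟩ + 0.1816|11⟩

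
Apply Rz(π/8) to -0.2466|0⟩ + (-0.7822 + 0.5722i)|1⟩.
(-0.2419 + 0.04811i)|0⟩ + (-0.8788 + 0.4086i)|1⟩

Rz(π/8) = [[e^(−iθ/2), 0], [0, e^(iθ/2)]] with e^(±iθ/2) = cos(θ/2) ± i·sin(θ/2); θ = π/8, cos(θ/2) ≈ 0.980785, sin(θ/2) ≈ 0.19509.
With a = amp(|0⟩) = -0.2466 and b = amp(|1⟩) = (-0.7822 + 0.5722i):
new amp(|0⟩) = (0.980785 - 0.19509i)·a = (-0.2419 + 0.04811i)
new amp(|1⟩) = (0.980785 + 0.19509i)·b = (-0.8788 + 0.4086i)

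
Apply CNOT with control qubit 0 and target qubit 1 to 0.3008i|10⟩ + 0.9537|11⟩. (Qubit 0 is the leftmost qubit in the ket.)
0.9537|10⟩ + 0.3008i|11⟩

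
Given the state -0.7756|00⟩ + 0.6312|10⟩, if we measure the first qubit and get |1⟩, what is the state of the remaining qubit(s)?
|0⟩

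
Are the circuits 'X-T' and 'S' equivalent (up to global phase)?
No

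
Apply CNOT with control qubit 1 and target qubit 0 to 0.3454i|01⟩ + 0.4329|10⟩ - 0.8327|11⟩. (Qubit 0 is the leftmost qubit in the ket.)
-0.8327|01⟩ + 0.4329|10⟩ + 0.3454i|11⟩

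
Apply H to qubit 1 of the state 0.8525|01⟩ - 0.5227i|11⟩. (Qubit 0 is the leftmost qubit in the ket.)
0.6028|00⟩ - 0.6028|01⟩ - 0.3696i|10⟩ + 0.3696i|11⟩

H on qubit 1 mixes each pair of kets that differ only in qubit 1: amplitudes (a, b) of (|…0…⟩, |…1…⟩) become ((a + b)/√2, (a − b)/√2). Kets absent from the input have amplitude 0.
(|00⟩, |01⟩): (a, b) = (0, 0.8525) → (0.6028, -0.6028)
(|10⟩, |11⟩): (a, b) = (0, -0.5227i) → (-0.3696i, 0.3696i)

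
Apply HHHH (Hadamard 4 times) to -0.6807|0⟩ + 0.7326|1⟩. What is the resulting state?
-0.6807|0⟩ + 0.7326|1⟩

H² = I, so an even number of Hadamards cancels: H^4 = I and the state is unchanged.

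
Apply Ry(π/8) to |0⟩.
0.9808|0⟩ + 0.1951|1⟩

Ry(π/8) = [[cos(θ/2), −sin(θ/2)], [sin(θ/2), cos(θ/2)]]; θ = π/8, cos(θ/2) ≈ 0.980785, sin(θ/2) ≈ 0.19509.
With a = amp(|0⟩) = 1 and b = amp(|1⟩) = 0:
new amp(|0⟩) = (0.980785)·a + (-0.19509)·b = 0.9808
new amp(|1⟩) = (0.19509)·a + (0.980785)·b = 0.1951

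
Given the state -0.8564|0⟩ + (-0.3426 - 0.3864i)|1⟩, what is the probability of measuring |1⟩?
0.2667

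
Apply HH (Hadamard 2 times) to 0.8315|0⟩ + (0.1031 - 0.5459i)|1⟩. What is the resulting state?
0.8315|0⟩ + (0.1031 - 0.5459i)|1⟩

H² = I, so an even number of Hadamards cancels: H^2 = I and the state is unchanged.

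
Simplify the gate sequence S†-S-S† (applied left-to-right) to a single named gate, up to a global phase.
S†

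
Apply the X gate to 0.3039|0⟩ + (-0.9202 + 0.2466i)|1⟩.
(-0.9202 + 0.2466i)|0⟩ + 0.3039|1⟩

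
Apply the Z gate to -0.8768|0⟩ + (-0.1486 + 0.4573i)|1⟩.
-0.8768|0⟩ + (0.1486 - 0.4573i)|1⟩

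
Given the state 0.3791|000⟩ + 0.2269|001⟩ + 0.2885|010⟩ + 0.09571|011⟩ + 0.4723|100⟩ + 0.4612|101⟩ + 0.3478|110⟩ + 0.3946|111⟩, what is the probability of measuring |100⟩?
0.2231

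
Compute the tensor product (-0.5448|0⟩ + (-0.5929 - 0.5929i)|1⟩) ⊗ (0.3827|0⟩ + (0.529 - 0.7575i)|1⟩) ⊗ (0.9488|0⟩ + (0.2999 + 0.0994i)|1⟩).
-0.1978|000⟩ + (-0.06253 - 0.02072i)|001⟩ + (-0.2734 + 0.3916i)|010⟩ + (-0.1275 + 0.09512i)|011⟩ + (-0.2153 - 0.2153i)|100⟩ + (-0.04549 - 0.0906i)|101⟩ + (-0.7237 + 0.1285i)|110⟩ + (-0.2422 - 0.03519i)|111⟩

amp(|b₁b₂…⟩) = product of the factor amplitudes for bits b₁, b₂, …; only kets whose every factor amplitude is nonzero survive.
|000⟩: (-0.5448)(0.3827)(0.9488) = -0.1978
|001⟩: (-0.5448)(0.3827)(0.2999 + 0.0994i) = (-0.06253 - 0.02072i)
|010⟩: (-0.5448)(0.529 - 0.7575i)(0.9488) = (-0.2734 + 0.3916i)
|011⟩: (-0.5448)(0.529 - 0.7575i)(0.2999 + 0.0994i) = (-0.1275 + 0.09512i)
|100⟩: (-0.5929 - 0.5929i)(0.3827)(0.9488) = (-0.2153 - 0.2153i)
|101⟩: (-0.5929 - 0.5929i)(0.3827)(0.2999 + 0.0994i) = (-0.04549 - 0.0906i)
|110⟩: (-0.5929 - 0.5929i)(0.529 - 0.7575i)(0.9488) = (-0.7237 + 0.1285i)
|111⟩: (-0.5929 - 0.5929i)(0.529 - 0.7575i)(0.2999 + 0.0994i) = (-0.2422 - 0.03519i)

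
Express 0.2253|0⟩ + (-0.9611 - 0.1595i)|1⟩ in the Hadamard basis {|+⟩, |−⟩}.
(-0.5203 - 0.1128i)|+⟩ + (0.8389 + 0.1128i)|−⟩

With |ψ⟩ = α|0⟩ + β|1⟩, the Hadamard-basis coefficients are ⟨+|ψ⟩ = (α + β)/√2 and ⟨−|ψ⟩ = (α − β)/√2.
Here α = 0.2253, β = (-0.9611 - 0.1595i): (α + β)/√2 = (-0.5203 - 0.1128i), (α − β)/√2 = (0.8389 + 0.1128i).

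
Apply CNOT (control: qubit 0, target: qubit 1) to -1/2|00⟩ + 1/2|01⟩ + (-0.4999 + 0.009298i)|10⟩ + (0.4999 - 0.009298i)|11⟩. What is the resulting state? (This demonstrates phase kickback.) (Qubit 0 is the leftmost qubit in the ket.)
-1/2|00⟩ + 1/2|01⟩ + (0.4999 - 0.009298i)|10⟩ + (-0.4999 + 0.009298i)|11⟩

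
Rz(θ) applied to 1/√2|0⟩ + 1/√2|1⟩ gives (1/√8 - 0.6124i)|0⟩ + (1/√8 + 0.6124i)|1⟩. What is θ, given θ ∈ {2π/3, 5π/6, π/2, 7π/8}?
2π/3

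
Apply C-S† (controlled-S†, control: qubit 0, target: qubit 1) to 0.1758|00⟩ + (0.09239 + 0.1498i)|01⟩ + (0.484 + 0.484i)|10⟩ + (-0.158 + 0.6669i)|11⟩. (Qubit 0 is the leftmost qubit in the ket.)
0.1758|00⟩ + (0.09239 + 0.1498i)|01⟩ + (0.484 + 0.484i)|10⟩ + (0.6669 + 0.158i)|11⟩

C-S† leaves the control-|0⟩ kets |00⟩, |01⟩ unchanged and applies S† to qubit 1 on the control-|1⟩ pair (|10⟩, |11⟩).
S† = [[1, 0], [0, -i]].
With a = amp(|10⟩) = (0.484 + 0.484i) and b = amp(|11⟩) = (-0.158 + 0.6669i):
new amp(|10⟩) = (1)·a = (0.484 + 0.484i)
new amp(|11⟩) = (-i)·b = (0.6669 + 0.158i)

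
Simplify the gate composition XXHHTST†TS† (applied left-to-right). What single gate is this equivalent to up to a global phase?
T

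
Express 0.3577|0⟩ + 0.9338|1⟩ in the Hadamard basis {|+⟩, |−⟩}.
0.9132|+⟩ - 0.4074|−⟩

With |ψ⟩ = α|0⟩ + β|1⟩, the Hadamard-basis coefficients are ⟨+|ψ⟩ = (α + β)/√2 and ⟨−|ψ⟩ = (α − β)/√2.
Here α = 0.3577, β = 0.9338: (α + β)/√2 = 0.9132, (α − β)/√2 = -0.4074.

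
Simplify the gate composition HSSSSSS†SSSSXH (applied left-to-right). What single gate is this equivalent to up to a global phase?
Z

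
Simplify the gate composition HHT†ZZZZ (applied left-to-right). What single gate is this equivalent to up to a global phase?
T†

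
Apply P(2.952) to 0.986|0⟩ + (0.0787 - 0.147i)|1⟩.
0.986|0⟩ + (-0.04959 + 0.1592i)|1⟩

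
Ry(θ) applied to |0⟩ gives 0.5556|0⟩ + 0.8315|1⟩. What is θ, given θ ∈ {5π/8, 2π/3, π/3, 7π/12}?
5π/8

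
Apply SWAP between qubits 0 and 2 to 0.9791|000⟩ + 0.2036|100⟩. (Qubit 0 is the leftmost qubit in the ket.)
0.9791|000⟩ + 0.2036|001⟩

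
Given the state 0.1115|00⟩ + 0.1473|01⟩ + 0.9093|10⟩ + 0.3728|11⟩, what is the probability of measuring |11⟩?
0.139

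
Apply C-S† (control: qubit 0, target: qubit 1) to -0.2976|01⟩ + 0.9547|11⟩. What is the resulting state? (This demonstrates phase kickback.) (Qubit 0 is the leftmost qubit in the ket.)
-0.2976|01⟩ - 0.9547i|11⟩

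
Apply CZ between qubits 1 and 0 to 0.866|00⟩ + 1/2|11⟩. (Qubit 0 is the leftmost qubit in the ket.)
0.866|00⟩ - 1/2|11⟩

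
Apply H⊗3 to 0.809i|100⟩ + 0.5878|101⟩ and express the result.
(0.2078 + 0.286i)|000⟩ + (-0.2078 + 0.286i)|001⟩ + (0.2078 + 0.286i)|010⟩ + (-0.2078 + 0.286i)|011⟩ + (-0.2078 - 0.286i)|100⟩ + (0.2078 - 0.286i)|101⟩ + (-0.2078 - 0.286i)|110⟩ + (0.2078 - 0.286i)|111⟩

H⊗3 gives amp(|y⟩) = (1/2√2) Σ_x (−1)^(x·y) amp(|x⟩), where x·y is the number of positions in which both x and y have a 1.
|000⟩: (0.809i + 0.5878)/(2√2) = (0.2078 + 0.286i)
|001⟩: (0.809i - 0.5878)/(2√2) = (-0.2078 + 0.286i)
|010⟩: (0.809i + 0.5878)/(2√2) = (0.2078 + 0.286i)
|011⟩: (0.809i - 0.5878)/(2√2) = (-0.2078 + 0.286i)
|100⟩: (-0.809i - 0.5878)/(2√2) = (-0.2078 - 0.286i)
|101⟩: (-0.809i + 0.5878)/(2√2) = (0.2078 - 0.286i)
|110⟩: (-0.809i - 0.5878)/(2√2) = (-0.2078 - 0.286i)
|111⟩: (-0.809i + 0.5878)/(2√2) = (0.2078 - 0.286i)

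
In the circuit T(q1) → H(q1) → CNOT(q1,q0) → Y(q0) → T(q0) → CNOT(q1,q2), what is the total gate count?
6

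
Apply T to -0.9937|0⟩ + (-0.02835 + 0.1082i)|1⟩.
-0.9937|0⟩ + (-0.09656 + 0.05646i)|1⟩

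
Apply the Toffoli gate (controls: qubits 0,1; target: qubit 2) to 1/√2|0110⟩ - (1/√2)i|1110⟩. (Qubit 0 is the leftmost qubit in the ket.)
1/√2|0110⟩ - (1/√2)i|1100⟩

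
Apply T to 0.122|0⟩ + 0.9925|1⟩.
0.122|0⟩ + (0.7018 + 0.7018i)|1⟩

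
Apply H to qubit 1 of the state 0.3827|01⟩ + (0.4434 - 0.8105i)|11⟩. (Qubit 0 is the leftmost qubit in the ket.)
0.2706|00⟩ - 0.2706|01⟩ + (0.3135 - 0.5731i)|10⟩ + (-0.3135 + 0.5731i)|11⟩

H on qubit 1 mixes each pair of kets that differ only in qubit 1: amplitudes (a, b) of (|…0…⟩, |…1…⟩) become ((a + b)/√2, (a − b)/√2). Kets absent from the input have amplitude 0.
(|00⟩, |01⟩): (a, b) = (0, 0.3827) → (0.2706, -0.2706)
(|10⟩, |11⟩): (a, b) = (0, (0.4434 - 0.8105i)) → ((0.3135 - 0.5731i), (-0.3135 + 0.5731i))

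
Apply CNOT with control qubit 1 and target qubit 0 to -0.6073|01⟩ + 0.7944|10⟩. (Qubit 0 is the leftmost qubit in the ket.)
0.7944|10⟩ - 0.6073|11⟩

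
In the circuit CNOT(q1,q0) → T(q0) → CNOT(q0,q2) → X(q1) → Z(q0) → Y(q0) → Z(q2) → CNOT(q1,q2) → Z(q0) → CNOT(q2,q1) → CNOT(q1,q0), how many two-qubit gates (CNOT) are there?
5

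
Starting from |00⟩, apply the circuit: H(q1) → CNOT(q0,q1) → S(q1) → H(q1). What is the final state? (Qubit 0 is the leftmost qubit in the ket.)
(1/2 + (1/2)i)|00⟩ + (1/2 - (1/2)i)|01⟩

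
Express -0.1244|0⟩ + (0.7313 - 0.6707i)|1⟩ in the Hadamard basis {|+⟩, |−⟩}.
(0.4291 - 0.4743i)|+⟩ + (-0.6051 + 0.4743i)|−⟩

With |ψ⟩ = α|0⟩ + β|1⟩, the Hadamard-basis coefficients are ⟨+|ψ⟩ = (α + β)/√2 and ⟨−|ψ⟩ = (α − β)/√2.
Here α = -0.1244, β = (0.7313 - 0.6707i): (α + β)/√2 = (0.4291 - 0.4743i), (α − β)/√2 = (-0.6051 + 0.4743i).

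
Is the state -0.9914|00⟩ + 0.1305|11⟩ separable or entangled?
Entangled

Writing the state as a|00⟩ + b|01⟩ + c|10⟩ + d|11⟩, it is a product state iff ad − bc = 0.
Here (a, b, c, d) = (-0.9914, 0, 0, 0.1305): ad − bc = (-0.9914)(0.1305) − (0)(0) = -0.1294 ≠ 0, so the state is entangled.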